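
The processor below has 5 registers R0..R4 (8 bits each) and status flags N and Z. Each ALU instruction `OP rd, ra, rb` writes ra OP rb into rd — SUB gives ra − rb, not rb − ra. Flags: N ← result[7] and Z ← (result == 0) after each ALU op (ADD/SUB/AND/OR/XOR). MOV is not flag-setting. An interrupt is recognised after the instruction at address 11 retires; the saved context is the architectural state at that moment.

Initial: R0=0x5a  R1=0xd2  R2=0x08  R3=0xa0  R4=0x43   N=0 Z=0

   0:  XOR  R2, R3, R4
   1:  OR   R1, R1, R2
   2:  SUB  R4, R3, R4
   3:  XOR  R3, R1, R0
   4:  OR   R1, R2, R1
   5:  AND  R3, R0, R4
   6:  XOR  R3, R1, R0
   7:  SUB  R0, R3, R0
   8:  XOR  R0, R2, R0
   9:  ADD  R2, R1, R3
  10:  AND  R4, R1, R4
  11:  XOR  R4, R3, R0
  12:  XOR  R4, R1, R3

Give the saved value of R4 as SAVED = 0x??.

SAVED = 0x05

after  0: R0=0x5a R1=0xd2 R2=0xe3 R3=0xa0 R4=0x43  N=1 Z=0
after  1: R0=0x5a R1=0xf3 R2=0xe3 R3=0xa0 R4=0x43  N=1 Z=0
after  2: R0=0x5a R1=0xf3 R2=0xe3 R3=0xa0 R4=0x5d  N=0 Z=0
after  3: R0=0x5a R1=0xf3 R2=0xe3 R3=0xa9 R4=0x5d  N=1 Z=0
after  4: R0=0x5a R1=0xf3 R2=0xe3 R3=0xa9 R4=0x5d  N=1 Z=0
after  5: R0=0x5a R1=0xf3 R2=0xe3 R3=0x58 R4=0x5d  N=0 Z=0
after  6: R0=0x5a R1=0xf3 R2=0xe3 R3=0xa9 R4=0x5d  N=1 Z=0
after  7: R0=0x4f R1=0xf3 R2=0xe3 R3=0xa9 R4=0x5d  N=0 Z=0
after  8: R0=0xac R1=0xf3 R2=0xe3 R3=0xa9 R4=0x5d  N=1 Z=0
after  9: R0=0xac R1=0xf3 R2=0x9c R3=0xa9 R4=0x5d  N=1 Z=0
after 10: R0=0xac R1=0xf3 R2=0x9c R3=0xa9 R4=0x51  N=0 Z=0
after 11: R0=0xac R1=0xf3 R2=0x9c R3=0xa9 R4=0x05  N=0 Z=0
-- IRQ taken; context saved, return-PC = 12 --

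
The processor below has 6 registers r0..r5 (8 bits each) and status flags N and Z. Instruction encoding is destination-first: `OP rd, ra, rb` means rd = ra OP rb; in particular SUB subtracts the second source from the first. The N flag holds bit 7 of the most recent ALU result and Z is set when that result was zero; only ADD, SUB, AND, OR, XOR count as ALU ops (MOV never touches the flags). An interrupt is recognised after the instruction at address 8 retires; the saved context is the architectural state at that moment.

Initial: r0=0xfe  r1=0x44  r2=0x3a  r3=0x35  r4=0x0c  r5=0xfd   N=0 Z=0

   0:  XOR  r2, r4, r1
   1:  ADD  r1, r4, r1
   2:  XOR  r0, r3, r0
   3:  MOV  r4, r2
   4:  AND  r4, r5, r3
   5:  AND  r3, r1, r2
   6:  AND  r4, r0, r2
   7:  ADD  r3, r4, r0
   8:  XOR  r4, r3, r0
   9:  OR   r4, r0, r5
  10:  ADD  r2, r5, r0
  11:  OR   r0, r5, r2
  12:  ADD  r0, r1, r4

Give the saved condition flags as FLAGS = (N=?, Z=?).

after  0: r0=0xfe r1=0x44 r2=0x48 r3=0x35 r4=0x0c r5=0xfd  N=0 Z=0
after  1: r0=0xfe r1=0x50 r2=0x48 r3=0x35 r4=0x0c r5=0xfd  N=0 Z=0
after  2: r0=0xcb r1=0x50 r2=0x48 r3=0x35 r4=0x0c r5=0xfd  N=1 Z=0
after  3: r0=0xcb r1=0x50 r2=0x48 r3=0x35 r4=0x48 r5=0xfd  N=1 Z=0
after  4: r0=0xcb r1=0x50 r2=0x48 r3=0x35 r4=0x35 r5=0xfd  N=0 Z=0
after  5: r0=0xcb r1=0x50 r2=0x48 r3=0x40 r4=0x35 r5=0xfd  N=0 Z=0
after  6: r0=0xcb r1=0x50 r2=0x48 r3=0x40 r4=0x48 r5=0xfd  N=0 Z=0
after  7: r0=0xcb r1=0x50 r2=0x48 r3=0x13 r4=0x48 r5=0xfd  N=0 Z=0
after  8: r0=0xcb r1=0x50 r2=0x48 r3=0x13 r4=0xd8 r5=0xfd  N=1 Z=0
-- IRQ taken; context saved, return-PC = 9 --

FLAGS = (N=1, Z=0)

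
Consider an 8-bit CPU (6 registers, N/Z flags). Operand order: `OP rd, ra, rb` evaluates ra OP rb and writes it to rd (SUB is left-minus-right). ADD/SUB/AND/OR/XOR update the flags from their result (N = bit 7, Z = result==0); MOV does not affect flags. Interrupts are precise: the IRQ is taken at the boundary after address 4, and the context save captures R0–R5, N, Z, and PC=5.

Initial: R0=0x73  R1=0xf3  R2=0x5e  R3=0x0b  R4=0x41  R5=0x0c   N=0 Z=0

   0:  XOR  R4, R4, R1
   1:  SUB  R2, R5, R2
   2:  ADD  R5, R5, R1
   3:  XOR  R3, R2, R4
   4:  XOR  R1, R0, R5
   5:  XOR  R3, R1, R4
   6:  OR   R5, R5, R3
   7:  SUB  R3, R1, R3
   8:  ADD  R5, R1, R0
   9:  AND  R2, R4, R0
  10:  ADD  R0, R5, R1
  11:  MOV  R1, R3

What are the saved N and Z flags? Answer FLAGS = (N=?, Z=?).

FLAGS = (N=1, Z=0)

after  0: R0=0x73 R1=0xf3 R2=0x5e R3=0x0b R4=0xb2 R5=0x0c  N=1 Z=0
after  1: R0=0x73 R1=0xf3 R2=0xae R3=0x0b R4=0xb2 R5=0x0c  N=1 Z=0
after  2: R0=0x73 R1=0xf3 R2=0xae R3=0x0b R4=0xb2 R5=0xff  N=1 Z=0
after  3: R0=0x73 R1=0xf3 R2=0xae R3=0x1c R4=0xb2 R5=0xff  N=0 Z=0
after  4: R0=0x73 R1=0x8c R2=0xae R3=0x1c R4=0xb2 R5=0xff  N=1 Z=0
-- IRQ taken; context saved, return-PC = 5 --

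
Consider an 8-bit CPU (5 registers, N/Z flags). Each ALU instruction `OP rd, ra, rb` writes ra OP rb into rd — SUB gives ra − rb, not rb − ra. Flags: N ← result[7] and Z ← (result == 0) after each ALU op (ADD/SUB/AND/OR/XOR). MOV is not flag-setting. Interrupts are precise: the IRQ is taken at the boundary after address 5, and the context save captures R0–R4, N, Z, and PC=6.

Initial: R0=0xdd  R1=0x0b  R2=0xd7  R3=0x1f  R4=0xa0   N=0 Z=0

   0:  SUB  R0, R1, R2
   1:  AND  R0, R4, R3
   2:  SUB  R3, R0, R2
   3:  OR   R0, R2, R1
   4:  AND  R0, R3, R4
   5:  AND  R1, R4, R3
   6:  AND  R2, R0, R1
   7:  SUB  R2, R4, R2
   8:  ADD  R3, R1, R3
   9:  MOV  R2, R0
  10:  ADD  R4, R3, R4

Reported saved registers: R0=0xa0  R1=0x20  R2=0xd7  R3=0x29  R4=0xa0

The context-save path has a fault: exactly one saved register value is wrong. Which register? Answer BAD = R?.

BAD = R0

after  0: R0=0x34 R1=0x0b R2=0xd7 R3=0x1f R4=0xa0  N=0 Z=0
after  1: R0=0x00 R1=0x0b R2=0xd7 R3=0x1f R4=0xa0  N=0 Z=1
after  2: R0=0x00 R1=0x0b R2=0xd7 R3=0x29 R4=0xa0  N=0 Z=0
after  3: R0=0xdf R1=0x0b R2=0xd7 R3=0x29 R4=0xa0  N=1 Z=0
after  4: R0=0x20 R1=0x0b R2=0xd7 R3=0x29 R4=0xa0  N=0 Z=0
after  5: R0=0x20 R1=0x20 R2=0xd7 R3=0x29 R4=0xa0  N=0 Z=0
-- IRQ taken; context saved, return-PC = 6 --
mismatch: R0: reported 0xa0 vs actual 0x20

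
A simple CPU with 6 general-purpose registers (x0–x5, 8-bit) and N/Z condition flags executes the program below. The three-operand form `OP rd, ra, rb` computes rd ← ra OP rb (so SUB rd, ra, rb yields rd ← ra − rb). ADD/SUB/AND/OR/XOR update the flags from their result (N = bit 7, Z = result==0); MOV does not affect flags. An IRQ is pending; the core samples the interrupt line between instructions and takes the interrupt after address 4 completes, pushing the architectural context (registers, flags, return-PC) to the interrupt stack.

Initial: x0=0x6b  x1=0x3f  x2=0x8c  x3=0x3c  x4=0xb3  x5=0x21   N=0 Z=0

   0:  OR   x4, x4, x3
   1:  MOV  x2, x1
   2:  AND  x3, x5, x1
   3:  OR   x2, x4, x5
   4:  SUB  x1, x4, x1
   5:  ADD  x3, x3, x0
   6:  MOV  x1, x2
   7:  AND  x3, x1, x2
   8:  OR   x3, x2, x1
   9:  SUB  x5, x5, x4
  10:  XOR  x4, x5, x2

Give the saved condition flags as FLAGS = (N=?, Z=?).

after  0: x0=0x6b x1=0x3f x2=0x8c x3=0x3c x4=0xbf x5=0x21  N=1 Z=0
after  1: x0=0x6b x1=0x3f x2=0x3f x3=0x3c x4=0xbf x5=0x21  N=1 Z=0
after  2: x0=0x6b x1=0x3f x2=0x3f x3=0x21 x4=0xbf x5=0x21  N=0 Z=0
after  3: x0=0x6b x1=0x3f x2=0xbf x3=0x21 x4=0xbf x5=0x21  N=1 Z=0
after  4: x0=0x6b x1=0x80 x2=0xbf x3=0x21 x4=0xbf x5=0x21  N=1 Z=0
-- IRQ taken; context saved, return-PC = 5 --

FLAGS = (N=1, Z=0)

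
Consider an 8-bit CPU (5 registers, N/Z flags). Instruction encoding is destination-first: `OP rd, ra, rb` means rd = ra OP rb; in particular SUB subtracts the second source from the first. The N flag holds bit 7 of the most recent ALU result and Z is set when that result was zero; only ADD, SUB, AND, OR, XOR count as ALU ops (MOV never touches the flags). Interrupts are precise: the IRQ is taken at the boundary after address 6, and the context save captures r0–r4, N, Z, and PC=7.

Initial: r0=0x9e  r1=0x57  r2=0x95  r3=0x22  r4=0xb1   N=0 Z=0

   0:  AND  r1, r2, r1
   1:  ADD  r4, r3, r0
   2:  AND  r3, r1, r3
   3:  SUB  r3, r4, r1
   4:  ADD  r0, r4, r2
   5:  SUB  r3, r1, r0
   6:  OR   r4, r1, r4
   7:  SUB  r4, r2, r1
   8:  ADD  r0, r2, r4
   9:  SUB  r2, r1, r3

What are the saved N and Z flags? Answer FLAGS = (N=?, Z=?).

FLAGS = (N=1, Z=0)

after  0: r0=0x9e r1=0x15 r2=0x95 r3=0x22 r4=0xb1  N=0 Z=0
after  1: r0=0x9e r1=0x15 r2=0x95 r3=0x22 r4=0xc0  N=1 Z=0
after  2: r0=0x9e r1=0x15 r2=0x95 r3=0x00 r4=0xc0  N=0 Z=1
after  3: r0=0x9e r1=0x15 r2=0x95 r3=0xab r4=0xc0  N=1 Z=0
after  4: r0=0x55 r1=0x15 r2=0x95 r3=0xab r4=0xc0  N=0 Z=0
after  5: r0=0x55 r1=0x15 r2=0x95 r3=0xc0 r4=0xc0  N=1 Z=0
after  6: r0=0x55 r1=0x15 r2=0x95 r3=0xc0 r4=0xd5  N=1 Z=0
-- IRQ taken; context saved, return-PC = 7 --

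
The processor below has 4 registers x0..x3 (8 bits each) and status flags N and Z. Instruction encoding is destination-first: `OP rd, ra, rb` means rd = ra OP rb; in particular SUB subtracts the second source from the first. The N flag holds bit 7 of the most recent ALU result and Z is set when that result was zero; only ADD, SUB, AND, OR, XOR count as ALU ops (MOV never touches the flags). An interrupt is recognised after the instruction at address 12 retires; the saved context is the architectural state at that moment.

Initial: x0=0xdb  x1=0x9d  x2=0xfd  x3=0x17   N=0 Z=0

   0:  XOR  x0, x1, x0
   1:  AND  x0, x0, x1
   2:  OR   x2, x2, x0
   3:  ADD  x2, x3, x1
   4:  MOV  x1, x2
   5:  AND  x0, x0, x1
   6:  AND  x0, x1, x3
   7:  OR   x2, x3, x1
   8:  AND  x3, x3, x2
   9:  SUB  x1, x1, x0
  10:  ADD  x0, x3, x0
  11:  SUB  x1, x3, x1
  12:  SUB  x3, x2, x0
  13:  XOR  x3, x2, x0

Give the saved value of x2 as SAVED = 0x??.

after  0: x0=0x46 x1=0x9d x2=0xfd x3=0x17  N=0 Z=0
after  1: x0=0x04 x1=0x9d x2=0xfd x3=0x17  N=0 Z=0
after  2: x0=0x04 x1=0x9d x2=0xfd x3=0x17  N=1 Z=0
after  3: x0=0x04 x1=0x9d x2=0xb4 x3=0x17  N=1 Z=0
after  4: x0=0x04 x1=0xb4 x2=0xb4 x3=0x17  N=1 Z=0
after  5: x0=0x04 x1=0xb4 x2=0xb4 x3=0x17  N=0 Z=0
after  6: x0=0x14 x1=0xb4 x2=0xb4 x3=0x17  N=0 Z=0
after  7: x0=0x14 x1=0xb4 x2=0xb7 x3=0x17  N=1 Z=0
after  8: x0=0x14 x1=0xb4 x2=0xb7 x3=0x17  N=0 Z=0
after  9: x0=0x14 x1=0xa0 x2=0xb7 x3=0x17  N=1 Z=0
after 10: x0=0x2b x1=0xa0 x2=0xb7 x3=0x17  N=0 Z=0
after 11: x0=0x2b x1=0x77 x2=0xb7 x3=0x17  N=0 Z=0
after 12: x0=0x2b x1=0x77 x2=0xb7 x3=0x8c  N=1 Z=0
-- IRQ taken; context saved, return-PC = 13 --

SAVED = 0xb7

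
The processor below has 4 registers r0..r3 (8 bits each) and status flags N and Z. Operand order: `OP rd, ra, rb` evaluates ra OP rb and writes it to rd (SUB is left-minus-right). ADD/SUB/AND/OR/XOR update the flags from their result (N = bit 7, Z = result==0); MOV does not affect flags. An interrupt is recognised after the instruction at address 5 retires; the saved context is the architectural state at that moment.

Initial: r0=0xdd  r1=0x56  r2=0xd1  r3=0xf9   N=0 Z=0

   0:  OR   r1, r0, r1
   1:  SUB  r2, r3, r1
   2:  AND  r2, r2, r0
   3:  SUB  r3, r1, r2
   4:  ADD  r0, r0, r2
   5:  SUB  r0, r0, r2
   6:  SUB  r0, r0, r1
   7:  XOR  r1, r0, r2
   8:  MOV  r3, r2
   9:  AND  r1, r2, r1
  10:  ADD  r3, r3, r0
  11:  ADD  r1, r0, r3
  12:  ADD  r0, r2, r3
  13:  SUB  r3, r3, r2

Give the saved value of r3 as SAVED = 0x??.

after  0: r0=0xdd r1=0xdf r2=0xd1 r3=0xf9  N=1 Z=0
after  1: r0=0xdd r1=0xdf r2=0x1a r3=0xf9  N=0 Z=0
after  2: r0=0xdd r1=0xdf r2=0x18 r3=0xf9  N=0 Z=0
after  3: r0=0xdd r1=0xdf r2=0x18 r3=0xc7  N=1 Z=0
after  4: r0=0xf5 r1=0xdf r2=0x18 r3=0xc7  N=1 Z=0
after  5: r0=0xdd r1=0xdf r2=0x18 r3=0xc7  N=1 Z=0
-- IRQ taken; context saved, return-PC = 6 --

SAVED = 0xc7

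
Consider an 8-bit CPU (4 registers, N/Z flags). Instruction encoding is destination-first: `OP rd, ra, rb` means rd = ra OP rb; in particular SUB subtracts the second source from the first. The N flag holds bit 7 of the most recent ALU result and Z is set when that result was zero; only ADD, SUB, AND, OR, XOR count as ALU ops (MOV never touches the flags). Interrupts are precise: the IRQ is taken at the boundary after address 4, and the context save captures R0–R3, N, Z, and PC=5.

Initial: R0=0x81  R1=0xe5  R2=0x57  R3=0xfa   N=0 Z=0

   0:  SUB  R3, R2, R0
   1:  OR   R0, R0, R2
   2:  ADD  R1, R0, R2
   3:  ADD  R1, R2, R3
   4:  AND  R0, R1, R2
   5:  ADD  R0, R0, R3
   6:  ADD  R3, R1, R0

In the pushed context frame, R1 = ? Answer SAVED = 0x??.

SAVED = 0x2d

after  0: R0=0x81 R1=0xe5 R2=0x57 R3=0xd6  N=1 Z=0
after  1: R0=0xd7 R1=0xe5 R2=0x57 R3=0xd6  N=1 Z=0
after  2: R0=0xd7 R1=0x2e R2=0x57 R3=0xd6  N=0 Z=0
after  3: R0=0xd7 R1=0x2d R2=0x57 R3=0xd6  N=0 Z=0
after  4: R0=0x05 R1=0x2d R2=0x57 R3=0xd6  N=0 Z=0
-- IRQ taken; context saved, return-PC = 5 --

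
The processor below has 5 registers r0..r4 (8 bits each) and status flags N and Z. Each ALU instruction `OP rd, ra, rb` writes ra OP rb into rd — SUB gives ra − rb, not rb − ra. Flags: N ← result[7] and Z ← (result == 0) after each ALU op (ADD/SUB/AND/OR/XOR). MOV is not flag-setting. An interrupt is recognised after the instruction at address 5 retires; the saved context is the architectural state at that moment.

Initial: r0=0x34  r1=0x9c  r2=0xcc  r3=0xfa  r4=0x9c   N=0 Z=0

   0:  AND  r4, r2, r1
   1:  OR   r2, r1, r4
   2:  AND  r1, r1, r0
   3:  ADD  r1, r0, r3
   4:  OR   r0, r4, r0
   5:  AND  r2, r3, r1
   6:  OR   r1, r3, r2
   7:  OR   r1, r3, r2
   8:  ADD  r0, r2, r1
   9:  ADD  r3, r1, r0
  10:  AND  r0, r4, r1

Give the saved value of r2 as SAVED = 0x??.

after  0: r0=0x34 r1=0x9c r2=0xcc r3=0xfa r4=0x8c  N=1 Z=0
after  1: r0=0x34 r1=0x9c r2=0x9c r3=0xfa r4=0x8c  N=1 Z=0
after  2: r0=0x34 r1=0x14 r2=0x9c r3=0xfa r4=0x8c  N=0 Z=0
after  3: r0=0x34 r1=0x2e r2=0x9c r3=0xfa r4=0x8c  N=0 Z=0
after  4: r0=0xbc r1=0x2e r2=0x9c r3=0xfa r4=0x8c  N=1 Z=0
after  5: r0=0xbc r1=0x2e r2=0x2a r3=0xfa r4=0x8c  N=0 Z=0
-- IRQ taken; context saved, return-PC = 6 --

SAVED = 0x2a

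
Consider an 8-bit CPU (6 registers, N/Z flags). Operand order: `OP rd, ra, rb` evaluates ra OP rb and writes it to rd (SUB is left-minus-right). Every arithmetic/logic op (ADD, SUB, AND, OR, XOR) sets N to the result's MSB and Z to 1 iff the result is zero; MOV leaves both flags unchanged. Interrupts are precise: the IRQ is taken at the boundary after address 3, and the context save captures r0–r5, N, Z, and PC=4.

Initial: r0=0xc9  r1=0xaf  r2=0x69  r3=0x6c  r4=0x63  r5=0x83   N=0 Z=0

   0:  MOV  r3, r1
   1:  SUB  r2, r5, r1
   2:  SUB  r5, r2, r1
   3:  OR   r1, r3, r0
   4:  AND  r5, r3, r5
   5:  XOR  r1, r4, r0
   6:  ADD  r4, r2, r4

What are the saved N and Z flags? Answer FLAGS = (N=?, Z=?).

after  0: r0=0xc9 r1=0xaf r2=0x69 r3=0xaf r4=0x63 r5=0x83  N=0 Z=0
after  1: r0=0xc9 r1=0xaf r2=0xd4 r3=0xaf r4=0x63 r5=0x83  N=1 Z=0
after  2: r0=0xc9 r1=0xaf r2=0xd4 r3=0xaf r4=0x63 r5=0x25  N=0 Z=0
after  3: r0=0xc9 r1=0xef r2=0xd4 r3=0xaf r4=0x63 r5=0x25  N=1 Z=0
-- IRQ taken; context saved, return-PC = 4 --

FLAGS = (N=1, Z=0)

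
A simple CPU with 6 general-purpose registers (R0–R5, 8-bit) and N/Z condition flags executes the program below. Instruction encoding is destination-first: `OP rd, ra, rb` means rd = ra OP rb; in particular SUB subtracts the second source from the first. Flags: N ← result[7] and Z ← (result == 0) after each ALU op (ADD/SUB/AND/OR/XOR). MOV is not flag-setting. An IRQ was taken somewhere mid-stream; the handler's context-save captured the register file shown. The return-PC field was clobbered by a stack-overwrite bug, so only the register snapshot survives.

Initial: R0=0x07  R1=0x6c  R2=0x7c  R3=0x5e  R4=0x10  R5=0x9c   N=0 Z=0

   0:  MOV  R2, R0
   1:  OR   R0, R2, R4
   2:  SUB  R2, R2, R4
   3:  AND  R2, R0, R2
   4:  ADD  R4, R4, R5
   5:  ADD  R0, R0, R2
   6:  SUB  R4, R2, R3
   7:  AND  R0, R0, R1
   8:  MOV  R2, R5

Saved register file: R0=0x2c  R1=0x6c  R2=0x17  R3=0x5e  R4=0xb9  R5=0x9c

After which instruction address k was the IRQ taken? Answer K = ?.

K = 7

after  0: R0=0x07 R1=0x6c R2=0x07 R3=0x5e R4=0x10 R5=0x9c  N=0 Z=0
after  1: R0=0x17 R1=0x6c R2=0x07 R3=0x5e R4=0x10 R5=0x9c  N=0 Z=0
after  2: R0=0x17 R1=0x6c R2=0xf7 R3=0x5e R4=0x10 R5=0x9c  N=1 Z=0
after  3: R0=0x17 R1=0x6c R2=0x17 R3=0x5e R4=0x10 R5=0x9c  N=0 Z=0
after  4: R0=0x17 R1=0x6c R2=0x17 R3=0x5e R4=0xac R5=0x9c  N=1 Z=0
after  5: R0=0x2e R1=0x6c R2=0x17 R3=0x5e R4=0xac R5=0x9c  N=0 Z=0
after  6: R0=0x2e R1=0x6c R2=0x17 R3=0x5e R4=0xb9 R5=0x9c  N=1 Z=0
after  7: R0=0x2c R1=0x6c R2=0x17 R3=0x5e R4=0xb9 R5=0x9c  N=0 Z=0
-- IRQ taken; context saved, return-PC = 8 --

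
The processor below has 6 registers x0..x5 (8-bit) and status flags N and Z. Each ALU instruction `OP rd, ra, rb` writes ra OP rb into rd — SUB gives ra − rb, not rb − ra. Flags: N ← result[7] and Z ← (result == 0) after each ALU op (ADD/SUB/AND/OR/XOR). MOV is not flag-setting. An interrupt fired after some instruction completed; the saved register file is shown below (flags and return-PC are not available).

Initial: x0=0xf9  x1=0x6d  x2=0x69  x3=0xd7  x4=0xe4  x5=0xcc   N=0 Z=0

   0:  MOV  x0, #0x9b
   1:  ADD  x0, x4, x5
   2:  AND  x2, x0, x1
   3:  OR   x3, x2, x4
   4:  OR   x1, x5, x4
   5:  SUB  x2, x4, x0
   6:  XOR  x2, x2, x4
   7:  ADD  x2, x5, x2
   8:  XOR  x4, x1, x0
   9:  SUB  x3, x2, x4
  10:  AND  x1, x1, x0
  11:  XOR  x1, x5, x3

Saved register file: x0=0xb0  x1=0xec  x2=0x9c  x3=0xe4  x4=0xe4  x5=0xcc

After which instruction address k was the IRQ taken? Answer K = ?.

after  0: x0=0x9b x1=0x6d x2=0x69 x3=0xd7 x4=0xe4 x5=0xcc  N=0 Z=0
after  1: x0=0xb0 x1=0x6d x2=0x69 x3=0xd7 x4=0xe4 x5=0xcc  N=1 Z=0
after  2: x0=0xb0 x1=0x6d x2=0x20 x3=0xd7 x4=0xe4 x5=0xcc  N=0 Z=0
after  3: x0=0xb0 x1=0x6d x2=0x20 x3=0xe4 x4=0xe4 x5=0xcc  N=1 Z=0
after  4: x0=0xb0 x1=0xec x2=0x20 x3=0xe4 x4=0xe4 x5=0xcc  N=1 Z=0
after  5: x0=0xb0 x1=0xec x2=0x34 x3=0xe4 x4=0xe4 x5=0xcc  N=0 Z=0
after  6: x0=0xb0 x1=0xec x2=0xd0 x3=0xe4 x4=0xe4 x5=0xcc  N=1 Z=0
after  7: x0=0xb0 x1=0xec x2=0x9c x3=0xe4 x4=0xe4 x5=0xcc  N=1 Z=0
-- IRQ taken; context saved, return-PC = 8 --

K = 7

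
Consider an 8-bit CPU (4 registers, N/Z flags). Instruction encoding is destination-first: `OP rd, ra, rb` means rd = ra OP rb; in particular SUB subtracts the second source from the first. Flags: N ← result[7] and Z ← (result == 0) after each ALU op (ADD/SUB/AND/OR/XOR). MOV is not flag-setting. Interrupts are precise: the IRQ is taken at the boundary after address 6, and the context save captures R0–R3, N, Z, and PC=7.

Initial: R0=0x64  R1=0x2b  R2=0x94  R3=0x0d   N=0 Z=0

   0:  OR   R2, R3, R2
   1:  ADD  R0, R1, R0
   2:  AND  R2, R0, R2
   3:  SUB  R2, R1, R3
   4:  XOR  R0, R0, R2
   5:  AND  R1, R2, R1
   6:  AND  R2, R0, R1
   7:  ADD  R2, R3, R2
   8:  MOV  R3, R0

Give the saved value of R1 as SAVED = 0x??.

after  0: R0=0x64 R1=0x2b R2=0x9d R3=0x0d  N=1 Z=0
after  1: R0=0x8f R1=0x2b R2=0x9d R3=0x0d  N=1 Z=0
after  2: R0=0x8f R1=0x2b R2=0x8d R3=0x0d  N=1 Z=0
after  3: R0=0x8f R1=0x2b R2=0x1e R3=0x0d  N=0 Z=0
after  4: R0=0x91 R1=0x2b R2=0x1e R3=0x0d  N=1 Z=0
after  5: R0=0x91 R1=0x0a R2=0x1e R3=0x0d  N=0 Z=0
after  6: R0=0x91 R1=0x0a R2=0x00 R3=0x0d  N=0 Z=1
-- IRQ taken; context saved, return-PC = 7 --

SAVED = 0x0a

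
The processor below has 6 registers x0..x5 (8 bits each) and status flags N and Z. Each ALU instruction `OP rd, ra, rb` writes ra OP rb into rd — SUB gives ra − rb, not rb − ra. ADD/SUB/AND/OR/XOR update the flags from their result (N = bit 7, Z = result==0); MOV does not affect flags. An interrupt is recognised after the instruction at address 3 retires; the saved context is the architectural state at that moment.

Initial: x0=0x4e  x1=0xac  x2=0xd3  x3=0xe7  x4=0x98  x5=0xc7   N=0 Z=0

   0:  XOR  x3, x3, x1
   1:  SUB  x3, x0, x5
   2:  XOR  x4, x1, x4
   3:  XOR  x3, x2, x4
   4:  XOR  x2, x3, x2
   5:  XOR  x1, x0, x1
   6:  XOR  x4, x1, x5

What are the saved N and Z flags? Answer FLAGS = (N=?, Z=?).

FLAGS = (N=1, Z=0)

after  0: x0=0x4e x1=0xac x2=0xd3 x3=0x4b x4=0x98 x5=0xc7  N=0 Z=0
after  1: x0=0x4e x1=0xac x2=0xd3 x3=0x87 x4=0x98 x5=0xc7  N=1 Z=0
after  2: x0=0x4e x1=0xac x2=0xd3 x3=0x87 x4=0x34 x5=0xc7  N=0 Z=0
after  3: x0=0x4e x1=0xac x2=0xd3 x3=0xe7 x4=0x34 x5=0xc7  N=1 Z=0
-- IRQ taken; context saved, return-PC = 4 --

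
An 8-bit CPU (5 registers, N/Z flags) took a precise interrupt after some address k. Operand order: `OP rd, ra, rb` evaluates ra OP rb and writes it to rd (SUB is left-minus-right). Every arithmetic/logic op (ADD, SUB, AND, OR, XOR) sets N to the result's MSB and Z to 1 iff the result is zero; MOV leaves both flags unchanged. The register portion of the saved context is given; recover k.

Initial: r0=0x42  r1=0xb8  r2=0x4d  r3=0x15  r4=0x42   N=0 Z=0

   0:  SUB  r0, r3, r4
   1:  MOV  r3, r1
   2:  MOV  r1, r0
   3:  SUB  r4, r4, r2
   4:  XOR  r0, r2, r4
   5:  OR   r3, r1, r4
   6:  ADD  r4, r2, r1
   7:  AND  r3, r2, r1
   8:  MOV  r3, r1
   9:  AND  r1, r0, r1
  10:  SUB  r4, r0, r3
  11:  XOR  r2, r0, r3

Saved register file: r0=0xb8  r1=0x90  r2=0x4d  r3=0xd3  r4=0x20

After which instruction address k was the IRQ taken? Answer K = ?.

after  0: r0=0xd3 r1=0xb8 r2=0x4d r3=0x15 r4=0x42  N=1 Z=0
after  1: r0=0xd3 r1=0xb8 r2=0x4d r3=0xb8 r4=0x42  N=1 Z=0
after  2: r0=0xd3 r1=0xd3 r2=0x4d r3=0xb8 r4=0x42  N=1 Z=0
after  3: r0=0xd3 r1=0xd3 r2=0x4d r3=0xb8 r4=0xf5  N=1 Z=0
after  4: r0=0xb8 r1=0xd3 r2=0x4d r3=0xb8 r4=0xf5  N=1 Z=0
after  5: r0=0xb8 r1=0xd3 r2=0x4d r3=0xf7 r4=0xf5  N=1 Z=0
after  6: r0=0xb8 r1=0xd3 r2=0x4d r3=0xf7 r4=0x20  N=0 Z=0
after  7: r0=0xb8 r1=0xd3 r2=0x4d r3=0x41 r4=0x20  N=0 Z=0
after  8: r0=0xb8 r1=0xd3 r2=0x4d r3=0xd3 r4=0x20  N=0 Z=0
after  9: r0=0xb8 r1=0x90 r2=0x4d r3=0xd3 r4=0x20  N=1 Z=0
-- IRQ taken; context saved, return-PC = 10 --

K = 9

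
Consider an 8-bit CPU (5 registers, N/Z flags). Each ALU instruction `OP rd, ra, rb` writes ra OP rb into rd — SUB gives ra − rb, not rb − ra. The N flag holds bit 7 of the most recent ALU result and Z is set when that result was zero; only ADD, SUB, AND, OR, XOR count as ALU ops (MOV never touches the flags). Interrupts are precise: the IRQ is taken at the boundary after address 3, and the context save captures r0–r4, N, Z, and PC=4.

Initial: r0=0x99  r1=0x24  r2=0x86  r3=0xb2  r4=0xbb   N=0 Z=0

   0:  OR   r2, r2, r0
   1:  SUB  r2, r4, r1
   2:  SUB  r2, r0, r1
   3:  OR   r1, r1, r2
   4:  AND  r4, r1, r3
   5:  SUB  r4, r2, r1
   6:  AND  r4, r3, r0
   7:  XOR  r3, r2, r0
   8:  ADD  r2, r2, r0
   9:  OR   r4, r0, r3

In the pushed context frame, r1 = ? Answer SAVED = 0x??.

after  0: r0=0x99 r1=0x24 r2=0x9f r3=0xb2 r4=0xbb  N=1 Z=0
after  1: r0=0x99 r1=0x24 r2=0x97 r3=0xb2 r4=0xbb  N=1 Z=0
after  2: r0=0x99 r1=0x24 r2=0x75 r3=0xb2 r4=0xbb  N=0 Z=0
after  3: r0=0x99 r1=0x75 r2=0x75 r3=0xb2 r4=0xbb  N=0 Z=0
-- IRQ taken; context saved, return-PC = 4 --

SAVED = 0x75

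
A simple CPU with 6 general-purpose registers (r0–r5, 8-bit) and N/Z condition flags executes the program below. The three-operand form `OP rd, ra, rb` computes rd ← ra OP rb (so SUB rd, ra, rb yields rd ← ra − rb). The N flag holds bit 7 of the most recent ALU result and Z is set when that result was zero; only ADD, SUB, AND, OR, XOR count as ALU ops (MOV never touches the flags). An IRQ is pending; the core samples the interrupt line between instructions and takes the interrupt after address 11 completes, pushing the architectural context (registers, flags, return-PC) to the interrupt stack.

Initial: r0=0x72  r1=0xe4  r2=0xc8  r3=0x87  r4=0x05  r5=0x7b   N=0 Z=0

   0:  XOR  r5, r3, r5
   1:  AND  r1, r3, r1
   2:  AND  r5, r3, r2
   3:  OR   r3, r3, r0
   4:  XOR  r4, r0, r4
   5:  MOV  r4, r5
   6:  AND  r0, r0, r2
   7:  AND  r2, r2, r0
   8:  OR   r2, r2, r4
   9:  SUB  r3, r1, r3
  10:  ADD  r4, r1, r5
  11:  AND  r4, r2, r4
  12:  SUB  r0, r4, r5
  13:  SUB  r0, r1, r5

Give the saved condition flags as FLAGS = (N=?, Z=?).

FLAGS = (N=0, Z=1)

after  0: r0=0x72 r1=0xe4 r2=0xc8 r3=0x87 r4=0x05 r5=0xfc  N=1 Z=0
after  1: r0=0x72 r1=0x84 r2=0xc8 r3=0x87 r4=0x05 r5=0xfc  N=1 Z=0
after  2: r0=0x72 r1=0x84 r2=0xc8 r3=0x87 r4=0x05 r5=0x80  N=1 Z=0
after  3: r0=0x72 r1=0x84 r2=0xc8 r3=0xf7 r4=0x05 r5=0x80  N=1 Z=0
after  4: r0=0x72 r1=0x84 r2=0xc8 r3=0xf7 r4=0x77 r5=0x80  N=0 Z=0
after  5: r0=0x72 r1=0x84 r2=0xc8 r3=0xf7 r4=0x80 r5=0x80  N=0 Z=0
after  6: r0=0x40 r1=0x84 r2=0xc8 r3=0xf7 r4=0x80 r5=0x80  N=0 Z=0
after  7: r0=0x40 r1=0x84 r2=0x40 r3=0xf7 r4=0x80 r5=0x80  N=0 Z=0
after  8: r0=0x40 r1=0x84 r2=0xc0 r3=0xf7 r4=0x80 r5=0x80  N=1 Z=0
after  9: r0=0x40 r1=0x84 r2=0xc0 r3=0x8d r4=0x80 r5=0x80  N=1 Z=0
after 10: r0=0x40 r1=0x84 r2=0xc0 r3=0x8d r4=0x04 r5=0x80  N=0 Z=0
after 11: r0=0x40 r1=0x84 r2=0xc0 r3=0x8d r4=0x00 r5=0x80  N=0 Z=1
-- IRQ taken; context saved, return-PC = 12 --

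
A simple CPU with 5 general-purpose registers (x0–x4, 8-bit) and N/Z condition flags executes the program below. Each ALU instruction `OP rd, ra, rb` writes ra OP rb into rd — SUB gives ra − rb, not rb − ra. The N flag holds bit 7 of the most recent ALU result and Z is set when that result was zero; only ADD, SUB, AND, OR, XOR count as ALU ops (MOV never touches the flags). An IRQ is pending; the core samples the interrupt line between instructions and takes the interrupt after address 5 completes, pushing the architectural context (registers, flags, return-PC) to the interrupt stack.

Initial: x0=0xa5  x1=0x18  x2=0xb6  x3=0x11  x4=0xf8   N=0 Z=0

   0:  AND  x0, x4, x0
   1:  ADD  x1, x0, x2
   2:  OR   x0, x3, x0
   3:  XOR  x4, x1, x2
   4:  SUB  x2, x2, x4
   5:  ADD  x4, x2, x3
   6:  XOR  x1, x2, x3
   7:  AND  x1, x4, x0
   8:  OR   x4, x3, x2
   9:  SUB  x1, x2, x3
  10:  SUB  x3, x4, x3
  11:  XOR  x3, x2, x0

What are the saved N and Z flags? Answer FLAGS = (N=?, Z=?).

after  0: x0=0xa0 x1=0x18 x2=0xb6 x3=0x11 x4=0xf8  N=1 Z=0
after  1: x0=0xa0 x1=0x56 x2=0xb6 x3=0x11 x4=0xf8  N=0 Z=0
after  2: x0=0xb1 x1=0x56 x2=0xb6 x3=0x11 x4=0xf8  N=1 Z=0
after  3: x0=0xb1 x1=0x56 x2=0xb6 x3=0x11 x4=0xe0  N=1 Z=0
after  4: x0=0xb1 x1=0x56 x2=0xd6 x3=0x11 x4=0xe0  N=1 Z=0
after  5: x0=0xb1 x1=0x56 x2=0xd6 x3=0x11 x4=0xe7  N=1 Z=0
-- IRQ taken; context saved, return-PC = 6 --

FLAGS = (N=1, Z=0)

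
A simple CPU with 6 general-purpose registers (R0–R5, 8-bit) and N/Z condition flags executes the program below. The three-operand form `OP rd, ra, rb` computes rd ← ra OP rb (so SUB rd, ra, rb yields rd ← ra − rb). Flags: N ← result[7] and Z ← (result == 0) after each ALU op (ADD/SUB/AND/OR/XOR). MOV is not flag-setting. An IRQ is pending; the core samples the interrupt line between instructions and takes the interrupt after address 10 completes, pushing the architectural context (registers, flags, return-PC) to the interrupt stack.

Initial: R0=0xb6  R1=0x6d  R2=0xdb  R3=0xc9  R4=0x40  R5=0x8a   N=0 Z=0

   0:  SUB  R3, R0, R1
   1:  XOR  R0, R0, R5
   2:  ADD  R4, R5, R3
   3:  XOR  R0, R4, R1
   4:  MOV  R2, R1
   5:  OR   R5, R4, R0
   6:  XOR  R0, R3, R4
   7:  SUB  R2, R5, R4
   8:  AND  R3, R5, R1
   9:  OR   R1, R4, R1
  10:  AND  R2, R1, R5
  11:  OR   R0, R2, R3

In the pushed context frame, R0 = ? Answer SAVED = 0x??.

SAVED = 0x9a

after  0: R0=0xb6 R1=0x6d R2=0xdb R3=0x49 R4=0x40 R5=0x8a  N=0 Z=0
after  1: R0=0x3c R1=0x6d R2=0xdb R3=0x49 R4=0x40 R5=0x8a  N=0 Z=0
after  2: R0=0x3c R1=0x6d R2=0xdb R3=0x49 R4=0xd3 R5=0x8a  N=1 Z=0
after  3: R0=0xbe R1=0x6d R2=0xdb R3=0x49 R4=0xd3 R5=0x8a  N=1 Z=0
after  4: R0=0xbe R1=0x6d R2=0x6d R3=0x49 R4=0xd3 R5=0x8a  N=1 Z=0
after  5: R0=0xbe R1=0x6d R2=0x6d R3=0x49 R4=0xd3 R5=0xff  N=1 Z=0
after  6: R0=0x9a R1=0x6d R2=0x6d R3=0x49 R4=0xd3 R5=0xff  N=1 Z=0
after  7: R0=0x9a R1=0x6d R2=0x2c R3=0x49 R4=0xd3 R5=0xff  N=0 Z=0
after  8: R0=0x9a R1=0x6d R2=0x2c R3=0x6d R4=0xd3 R5=0xff  N=0 Z=0
after  9: R0=0x9a R1=0xff R2=0x2c R3=0x6d R4=0xd3 R5=0xff  N=1 Z=0
after 10: R0=0x9a R1=0xff R2=0xff R3=0x6d R4=0xd3 R5=0xff  N=1 Z=0
-- IRQ taken; context saved, return-PC = 11 --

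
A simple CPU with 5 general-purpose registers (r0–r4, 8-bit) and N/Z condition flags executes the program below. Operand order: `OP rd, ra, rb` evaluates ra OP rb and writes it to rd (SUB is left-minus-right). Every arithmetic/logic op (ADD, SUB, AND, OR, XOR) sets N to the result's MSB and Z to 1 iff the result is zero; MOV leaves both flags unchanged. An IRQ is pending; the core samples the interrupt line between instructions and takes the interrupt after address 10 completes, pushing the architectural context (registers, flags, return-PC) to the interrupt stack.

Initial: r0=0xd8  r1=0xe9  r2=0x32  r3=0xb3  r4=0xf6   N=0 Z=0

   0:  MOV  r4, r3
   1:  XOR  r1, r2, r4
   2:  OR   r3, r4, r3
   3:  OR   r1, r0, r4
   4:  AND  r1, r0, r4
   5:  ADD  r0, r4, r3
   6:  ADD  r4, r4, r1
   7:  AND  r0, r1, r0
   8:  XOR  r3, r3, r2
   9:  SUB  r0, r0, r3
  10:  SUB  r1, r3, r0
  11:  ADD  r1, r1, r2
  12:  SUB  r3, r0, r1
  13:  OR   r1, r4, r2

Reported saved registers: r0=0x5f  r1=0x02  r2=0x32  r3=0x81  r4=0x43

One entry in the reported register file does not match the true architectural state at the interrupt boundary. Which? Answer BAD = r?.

after  0: r0=0xd8 r1=0xe9 r2=0x32 r3=0xb3 r4=0xb3  N=0 Z=0
after  1: r0=0xd8 r1=0x81 r2=0x32 r3=0xb3 r4=0xb3  N=1 Z=0
after  2: r0=0xd8 r1=0x81 r2=0x32 r3=0xb3 r4=0xb3  N=1 Z=0
after  3: r0=0xd8 r1=0xfb r2=0x32 r3=0xb3 r4=0xb3  N=1 Z=0
after  4: r0=0xd8 r1=0x90 r2=0x32 r3=0xb3 r4=0xb3  N=1 Z=0
after  5: r0=0x66 r1=0x90 r2=0x32 r3=0xb3 r4=0xb3  N=0 Z=0
after  6: r0=0x66 r1=0x90 r2=0x32 r3=0xb3 r4=0x43  N=0 Z=0
after  7: r0=0x00 r1=0x90 r2=0x32 r3=0xb3 r4=0x43  N=0 Z=1
after  8: r0=0x00 r1=0x90 r2=0x32 r3=0x81 r4=0x43  N=1 Z=0
after  9: r0=0x7f r1=0x90 r2=0x32 r3=0x81 r4=0x43  N=0 Z=0
after 10: r0=0x7f r1=0x02 r2=0x32 r3=0x81 r4=0x43  N=0 Z=0
-- IRQ taken; context saved, return-PC = 11 --
mismatch: r0: reported 0x5f vs actual 0x7f

BAD = r0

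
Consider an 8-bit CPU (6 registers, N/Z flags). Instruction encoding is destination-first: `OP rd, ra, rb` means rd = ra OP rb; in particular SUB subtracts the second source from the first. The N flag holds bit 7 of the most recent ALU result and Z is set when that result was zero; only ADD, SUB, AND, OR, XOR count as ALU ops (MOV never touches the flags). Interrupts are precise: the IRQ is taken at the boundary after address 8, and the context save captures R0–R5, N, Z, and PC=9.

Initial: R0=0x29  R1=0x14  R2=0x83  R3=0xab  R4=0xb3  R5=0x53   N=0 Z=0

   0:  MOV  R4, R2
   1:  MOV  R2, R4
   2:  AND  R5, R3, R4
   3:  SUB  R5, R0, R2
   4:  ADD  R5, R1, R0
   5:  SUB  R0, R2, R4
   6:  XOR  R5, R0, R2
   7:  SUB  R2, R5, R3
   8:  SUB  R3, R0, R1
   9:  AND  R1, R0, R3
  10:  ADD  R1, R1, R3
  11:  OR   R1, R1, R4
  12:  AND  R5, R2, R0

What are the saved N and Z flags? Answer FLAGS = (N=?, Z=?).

after  0: R0=0x29 R1=0x14 R2=0x83 R3=0xab R4=0x83 R5=0x53  N=0 Z=0
after  1: R0=0x29 R1=0x14 R2=0x83 R3=0xab R4=0x83 R5=0x53  N=0 Z=0
after  2: R0=0x29 R1=0x14 R2=0x83 R3=0xab R4=0x83 R5=0x83  N=1 Z=0
after  3: R0=0x29 R1=0x14 R2=0x83 R3=0xab R4=0x83 R5=0xa6  N=1 Z=0
after  4: R0=0x29 R1=0x14 R2=0x83 R3=0xab R4=0x83 R5=0x3d  N=0 Z=0
after  5: R0=0x00 R1=0x14 R2=0x83 R3=0xab R4=0x83 R5=0x3d  N=0 Z=1
after  6: R0=0x00 R1=0x14 R2=0x83 R3=0xab R4=0x83 R5=0x83  N=1 Z=0
after  7: R0=0x00 R1=0x14 R2=0xd8 R3=0xab R4=0x83 R5=0x83  N=1 Z=0
after  8: R0=0x00 R1=0x14 R2=0xd8 R3=0xec R4=0x83 R5=0x83  N=1 Z=0
-- IRQ taken; context saved, return-PC = 9 --

FLAGS = (N=1, Z=0)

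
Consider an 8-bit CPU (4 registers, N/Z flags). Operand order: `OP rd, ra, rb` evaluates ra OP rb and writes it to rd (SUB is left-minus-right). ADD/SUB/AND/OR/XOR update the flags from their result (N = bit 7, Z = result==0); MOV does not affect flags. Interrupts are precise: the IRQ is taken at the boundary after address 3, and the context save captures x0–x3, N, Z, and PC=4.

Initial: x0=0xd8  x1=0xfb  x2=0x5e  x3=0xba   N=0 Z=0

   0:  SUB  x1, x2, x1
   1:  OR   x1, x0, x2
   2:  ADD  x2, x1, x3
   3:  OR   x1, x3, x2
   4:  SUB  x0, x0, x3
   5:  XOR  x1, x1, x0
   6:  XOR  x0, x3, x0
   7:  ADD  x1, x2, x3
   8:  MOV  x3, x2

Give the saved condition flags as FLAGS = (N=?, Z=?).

after  0: x0=0xd8 x1=0x63 x2=0x5e x3=0xba  N=0 Z=0
after  1: x0=0xd8 x1=0xde x2=0x5e x3=0xba  N=1 Z=0
after  2: x0=0xd8 x1=0xde x2=0x98 x3=0xba  N=1 Z=0
after  3: x0=0xd8 x1=0xba x2=0x98 x3=0xba  N=1 Z=0
-- IRQ taken; context saved, return-PC = 4 --

FLAGS = (N=1, Z=0)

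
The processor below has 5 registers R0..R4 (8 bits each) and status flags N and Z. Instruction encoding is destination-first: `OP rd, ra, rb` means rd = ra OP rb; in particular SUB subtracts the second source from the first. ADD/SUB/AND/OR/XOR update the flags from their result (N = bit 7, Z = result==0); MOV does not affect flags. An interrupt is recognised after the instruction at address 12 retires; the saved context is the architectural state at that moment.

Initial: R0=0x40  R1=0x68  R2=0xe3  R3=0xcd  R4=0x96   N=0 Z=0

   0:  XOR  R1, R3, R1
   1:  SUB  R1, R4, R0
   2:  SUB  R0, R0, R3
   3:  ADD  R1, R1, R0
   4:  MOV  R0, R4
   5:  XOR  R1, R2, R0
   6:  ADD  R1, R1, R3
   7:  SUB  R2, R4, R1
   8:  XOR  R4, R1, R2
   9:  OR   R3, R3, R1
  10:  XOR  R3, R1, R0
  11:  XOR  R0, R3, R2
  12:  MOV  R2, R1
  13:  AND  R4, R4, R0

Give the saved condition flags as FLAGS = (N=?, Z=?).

after  0: R0=0x40 R1=0xa5 R2=0xe3 R3=0xcd R4=0x96  N=1 Z=0
after  1: R0=0x40 R1=0x56 R2=0xe3 R3=0xcd R4=0x96  N=0 Z=0
after  2: R0=0x73 R1=0x56 R2=0xe3 R3=0xcd R4=0x96  N=0 Z=0
after  3: R0=0x73 R1=0xc9 R2=0xe3 R3=0xcd R4=0x96  N=1 Z=0
after  4: R0=0x96 R1=0xc9 R2=0xe3 R3=0xcd R4=0x96  N=1 Z=0
after  5: R0=0x96 R1=0x75 R2=0xe3 R3=0xcd R4=0x96  N=0 Z=0
after  6: R0=0x96 R1=0x42 R2=0xe3 R3=0xcd R4=0x96  N=0 Z=0
after  7: R0=0x96 R1=0x42 R2=0x54 R3=0xcd R4=0x96  N=0 Z=0
after  8: R0=0x96 R1=0x42 R2=0x54 R3=0xcd R4=0x16  N=0 Z=0
after  9: R0=0x96 R1=0x42 R2=0x54 R3=0xcf R4=0x16  N=1 Z=0
after 10: R0=0x96 R1=0x42 R2=0x54 R3=0xd4 R4=0x16  N=1 Z=0
after 11: R0=0x80 R1=0x42 R2=0x54 R3=0xd4 R4=0x16  N=1 Z=0
after 12: R0=0x80 R1=0x42 R2=0x42 R3=0xd4 R4=0x16  N=1 Z=0
-- IRQ taken; context saved, return-PC = 13 --

FLAGS = (N=1, Z=0)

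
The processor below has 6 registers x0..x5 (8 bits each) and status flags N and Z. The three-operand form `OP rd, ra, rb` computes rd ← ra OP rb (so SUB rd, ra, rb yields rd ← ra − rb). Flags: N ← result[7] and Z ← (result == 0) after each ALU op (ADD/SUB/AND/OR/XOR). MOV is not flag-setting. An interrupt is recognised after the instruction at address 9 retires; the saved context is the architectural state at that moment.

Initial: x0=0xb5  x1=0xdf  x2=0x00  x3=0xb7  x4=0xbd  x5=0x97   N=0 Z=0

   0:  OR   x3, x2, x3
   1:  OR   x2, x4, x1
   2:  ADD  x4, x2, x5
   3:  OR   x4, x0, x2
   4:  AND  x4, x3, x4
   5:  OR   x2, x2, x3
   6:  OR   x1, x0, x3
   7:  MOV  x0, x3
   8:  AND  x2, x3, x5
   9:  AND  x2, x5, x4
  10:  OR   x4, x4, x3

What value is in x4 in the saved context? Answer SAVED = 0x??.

SAVED = 0xb7

after  0: x0=0xb5 x1=0xdf x2=0x00 x3=0xb7 x4=0xbd x5=0x97  N=1 Z=0
after  1: x0=0xb5 x1=0xdf x2=0xff x3=0xb7 x4=0xbd x5=0x97  N=1 Z=0
after  2: x0=0xb5 x1=0xdf x2=0xff x3=0xb7 x4=0x96 x5=0x97  N=1 Z=0
after  3: x0=0xb5 x1=0xdf x2=0xff x3=0xb7 x4=0xff x5=0x97  N=1 Z=0
after  4: x0=0xb5 x1=0xdf x2=0xff x3=0xb7 x4=0xb7 x5=0x97  N=1 Z=0
after  5: x0=0xb5 x1=0xdf x2=0xff x3=0xb7 x4=0xb7 x5=0x97  N=1 Z=0
after  6: x0=0xb5 x1=0xb7 x2=0xff x3=0xb7 x4=0xb7 x5=0x97  N=1 Z=0
after  7: x0=0xb7 x1=0xb7 x2=0xff x3=0xb7 x4=0xb7 x5=0x97  N=1 Z=0
after  8: x0=0xb7 x1=0xb7 x2=0x97 x3=0xb7 x4=0xb7 x5=0x97  N=1 Z=0
after  9: x0=0xb7 x1=0xb7 x2=0x97 x3=0xb7 x4=0xb7 x5=0x97  N=1 Z=0
-- IRQ taken; context saved, return-PC = 10 --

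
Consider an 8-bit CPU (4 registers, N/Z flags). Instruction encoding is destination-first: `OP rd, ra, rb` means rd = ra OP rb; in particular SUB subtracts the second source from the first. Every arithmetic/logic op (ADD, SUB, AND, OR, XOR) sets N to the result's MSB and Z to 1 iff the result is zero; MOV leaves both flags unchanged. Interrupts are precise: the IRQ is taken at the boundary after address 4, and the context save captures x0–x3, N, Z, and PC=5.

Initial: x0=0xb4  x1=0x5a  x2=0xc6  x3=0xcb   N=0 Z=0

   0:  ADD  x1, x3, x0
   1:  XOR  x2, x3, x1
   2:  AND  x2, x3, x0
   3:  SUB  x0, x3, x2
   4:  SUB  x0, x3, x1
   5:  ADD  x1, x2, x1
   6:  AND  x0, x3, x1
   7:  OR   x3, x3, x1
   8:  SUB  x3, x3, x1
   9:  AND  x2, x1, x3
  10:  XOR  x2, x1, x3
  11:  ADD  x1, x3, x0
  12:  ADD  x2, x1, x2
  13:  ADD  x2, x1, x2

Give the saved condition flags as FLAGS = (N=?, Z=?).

FLAGS = (N=0, Z=0)

after  0: x0=0xb4 x1=0x7f x2=0xc6 x3=0xcb  N=0 Z=0
after  1: x0=0xb4 x1=0x7f x2=0xb4 x3=0xcb  N=1 Z=0
after  2: x0=0xb4 x1=0x7f x2=0x80 x3=0xcb  N=1 Z=0
after  3: x0=0x4b x1=0x7f x2=0x80 x3=0xcb  N=0 Z=0
after  4: x0=0x4c x1=0x7f x2=0x80 x3=0xcb  N=0 Z=0
-- IRQ taken; context saved, return-PC = 5 --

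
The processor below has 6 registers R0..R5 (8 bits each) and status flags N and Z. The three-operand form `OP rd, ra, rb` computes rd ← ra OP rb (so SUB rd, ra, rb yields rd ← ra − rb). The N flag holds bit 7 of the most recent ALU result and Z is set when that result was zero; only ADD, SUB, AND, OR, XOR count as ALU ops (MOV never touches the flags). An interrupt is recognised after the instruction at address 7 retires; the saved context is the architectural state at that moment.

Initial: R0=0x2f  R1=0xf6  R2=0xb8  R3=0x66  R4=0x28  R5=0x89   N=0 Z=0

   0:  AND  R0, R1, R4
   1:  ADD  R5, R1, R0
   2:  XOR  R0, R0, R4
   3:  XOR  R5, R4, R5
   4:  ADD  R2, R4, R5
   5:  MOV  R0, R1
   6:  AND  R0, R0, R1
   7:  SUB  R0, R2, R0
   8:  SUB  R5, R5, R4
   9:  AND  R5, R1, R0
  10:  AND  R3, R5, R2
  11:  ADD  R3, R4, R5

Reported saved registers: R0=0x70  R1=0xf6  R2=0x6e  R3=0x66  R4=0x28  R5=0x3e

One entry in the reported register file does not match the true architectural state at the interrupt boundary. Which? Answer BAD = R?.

BAD = R2

after  0: R0=0x20 R1=0xf6 R2=0xb8 R3=0x66 R4=0x28 R5=0x89  N=0 Z=0
after  1: R0=0x20 R1=0xf6 R2=0xb8 R3=0x66 R4=0x28 R5=0x16  N=0 Z=0
after  2: R0=0x08 R1=0xf6 R2=0xb8 R3=0x66 R4=0x28 R5=0x16  N=0 Z=0
after  3: R0=0x08 R1=0xf6 R2=0xb8 R3=0x66 R4=0x28 R5=0x3e  N=0 Z=0
after  4: R0=0x08 R1=0xf6 R2=0x66 R3=0x66 R4=0x28 R5=0x3e  N=0 Z=0
after  5: R0=0xf6 R1=0xf6 R2=0x66 R3=0x66 R4=0x28 R5=0x3e  N=0 Z=0
after  6: R0=0xf6 R1=0xf6 R2=0x66 R3=0x66 R4=0x28 R5=0x3e  N=1 Z=0
after  7: R0=0x70 R1=0xf6 R2=0x66 R3=0x66 R4=0x28 R5=0x3e  N=0 Z=0
-- IRQ taken; context saved, return-PC = 8 --
mismatch: R2: reported 0x6e vs actual 0x66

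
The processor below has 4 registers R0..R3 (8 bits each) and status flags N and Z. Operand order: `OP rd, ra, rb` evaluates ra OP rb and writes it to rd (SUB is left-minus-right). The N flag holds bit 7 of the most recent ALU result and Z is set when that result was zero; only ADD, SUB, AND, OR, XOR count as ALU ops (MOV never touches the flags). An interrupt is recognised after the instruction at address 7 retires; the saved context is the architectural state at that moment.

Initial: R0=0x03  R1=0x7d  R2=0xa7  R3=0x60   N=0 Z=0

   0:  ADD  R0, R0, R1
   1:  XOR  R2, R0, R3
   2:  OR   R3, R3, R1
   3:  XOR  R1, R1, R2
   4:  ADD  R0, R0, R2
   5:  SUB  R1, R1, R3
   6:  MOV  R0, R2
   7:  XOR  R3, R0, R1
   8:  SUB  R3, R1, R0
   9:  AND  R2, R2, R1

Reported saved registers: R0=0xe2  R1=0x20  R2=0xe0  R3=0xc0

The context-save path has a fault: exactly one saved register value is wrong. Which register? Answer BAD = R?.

BAD = R0

after  0: R0=0x80 R1=0x7d R2=0xa7 R3=0x60  N=1 Z=0
after  1: R0=0x80 R1=0x7d R2=0xe0 R3=0x60  N=1 Z=0
after  2: R0=0x80 R1=0x7d R2=0xe0 R3=0x7d  N=0 Z=0
after  3: R0=0x80 R1=0x9d R2=0xe0 R3=0x7d  N=1 Z=0
after  4: R0=0x60 R1=0x9d R2=0xe0 R3=0x7d  N=0 Z=0
after  5: R0=0x60 R1=0x20 R2=0xe0 R3=0x7d  N=0 Z=0
after  6: R0=0xe0 R1=0x20 R2=0xe0 R3=0x7d  N=0 Z=0
after  7: R0=0xe0 R1=0x20 R2=0xe0 R3=0xc0  N=1 Z=0
-- IRQ taken; context saved, return-PC = 8 --
mismatch: R0: reported 0xe2 vs actual 0xe0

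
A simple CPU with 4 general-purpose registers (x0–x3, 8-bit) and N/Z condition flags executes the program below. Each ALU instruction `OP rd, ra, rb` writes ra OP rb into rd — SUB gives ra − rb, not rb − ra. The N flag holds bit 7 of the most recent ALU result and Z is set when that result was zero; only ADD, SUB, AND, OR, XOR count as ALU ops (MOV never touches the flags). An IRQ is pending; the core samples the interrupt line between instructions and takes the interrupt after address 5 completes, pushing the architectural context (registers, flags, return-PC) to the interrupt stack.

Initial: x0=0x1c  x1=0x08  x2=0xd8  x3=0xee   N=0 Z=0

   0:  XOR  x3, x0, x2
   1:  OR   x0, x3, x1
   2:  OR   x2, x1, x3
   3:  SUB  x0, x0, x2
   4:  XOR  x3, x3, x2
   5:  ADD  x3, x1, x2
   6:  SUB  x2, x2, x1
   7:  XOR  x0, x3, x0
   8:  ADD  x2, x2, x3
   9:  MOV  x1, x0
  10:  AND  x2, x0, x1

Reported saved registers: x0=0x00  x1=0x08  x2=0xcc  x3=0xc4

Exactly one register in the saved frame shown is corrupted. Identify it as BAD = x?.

after  0: x0=0x1c x1=0x08 x2=0xd8 x3=0xc4  N=1 Z=0
after  1: x0=0xcc x1=0x08 x2=0xd8 x3=0xc4  N=1 Z=0
after  2: x0=0xcc x1=0x08 x2=0xcc x3=0xc4  N=1 Z=0
after  3: x0=0x00 x1=0x08 x2=0xcc x3=0xc4  N=0 Z=1
after  4: x0=0x00 x1=0x08 x2=0xcc x3=0x08  N=0 Z=0
after  5: x0=0x00 x1=0x08 x2=0xcc x3=0xd4  N=1 Z=0
-- IRQ taken; context saved, return-PC = 6 --
mismatch: x3: reported 0xc4 vs actual 0xd4

BAD = x3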